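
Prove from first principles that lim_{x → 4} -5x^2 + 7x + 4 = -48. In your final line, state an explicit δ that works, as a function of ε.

δ = min(2, ε/43)

Let ε > 0 be given. We want δ > 0 such that 0 < |x − 4| < δ implies |(-5x^2 + 7x + 4) + 48| < ε.
(-5x^2 + 7x + 4) + 48 = -5x^2 + 7x + 52 = (x − 4)(-5x - 13).
So |(-5x^2 + 7x + 4) + 48| = |x − 4|·|-5x - 13|.
Require δ ≤ 2. Then |x − 4| < 2 gives |x| < 6, and by the triangle inequality |-5x - 13| ≤ 5·6 + 13 = 43.
Hence |(-5x^2 + 7x + 4) + 48| ≤ 43|x − 4| < ε provided |x − 4| < ε/43.
Take δ = min(2, ε/43). Then 0 < |x − 4| < δ gives both |x − 4| < 2 and |x − 4| < ε/43, so |(-5x^2 + 7x + 4) + 48| < ε.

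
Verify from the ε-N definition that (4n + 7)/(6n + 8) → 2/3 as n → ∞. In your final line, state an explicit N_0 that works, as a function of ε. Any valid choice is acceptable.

N_0 = (5/18)/ε

Suppose ε > 0. For n ≥ 1, |(4n + 7)/(6n + 8) − (2/3)| = |10|/(6(6n + 8)) = 10/(6(6n + 8)).
Since 6n + 8 ≥ 6n for n ≥ 1, this is ≤ 10/(6·6n) = (5/18)/n.
So |(4n + 7)/(6n + 8) − (2/3)| < ε whenever n > (5/18)/ε.
Take N_0 = (5/18)/ε. If n > N_0 then |(4n + 7)/(6n + 8) − (2/3)| ≤ (5/18)/n < ε.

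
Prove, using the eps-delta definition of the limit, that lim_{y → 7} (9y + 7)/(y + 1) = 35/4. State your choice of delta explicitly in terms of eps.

Let eps > 0 be given. We want delta > 0 with 0 < |y − 7| < delta ⇒ |(9y + 7)/(y + 1) − (35/4)| < eps.
Combining over a common denominator, (9y + 7)/(y + 1) − (35/4) = [(9y + 7)·8 − 70·(y + 1)] / [8·(y + 1)] = 2(y − 7) / (8(y + 1)).
So |(9y + 7)/(y + 1) − (35/4)| = 2|y − 7| / (8·|y + 1|).
Restrict delta ≤ 4. Then |y − 7| < 4 gives |y + 1| = |(y − 7) + 8| ≥ 8 − 4 = 4.
Hence |(9y + 7)/(y + 1) − (35/4)| < 2|y − 7|/(8·4) = (1/16)|y − 7|, which is < eps once |y − 7| < 16eps.
Take delta = min(4, 16eps). Then 0 < |y − 7| < delta forces both bounds, so |(9y + 7)/(y + 1) − (35/4)| < eps.

delta = min(4, 16eps)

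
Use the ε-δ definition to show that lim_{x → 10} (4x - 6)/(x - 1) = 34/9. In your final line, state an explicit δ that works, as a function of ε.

δ = min(9/2, (81/4)ε)

Suppose ε > 0. We want δ > 0 with 0 < |x − 10| < δ ⇒ |(4x - 6)/(x - 1) − (34/9)| < ε.
Combining over a common denominator, (4x - 6)/(x - 1) − (34/9) = [(4x - 6)·9 − 34·(x - 1)] / [9·(x - 1)] = 2(x − 10) / (9(x - 1)).
So |(4x - 6)/(x - 1) − (34/9)| = 2|x − 10| / (9·|x − 1|).
Require δ ≤ 9/2, so |x − 1| ≥ |9| − |x − 10| > 9 − 9/2 = 9/2.
Hence |(4x - 6)/(x - 1) − (34/9)| < 2|x − 10|/(9·(9/2)) = (4/81)|x − 10|, which is < ε once |x − 10| < (81/4)ε.
Take δ = min(9/2, (81/4)ε). Then 0 < |x − 10| < δ forces both bounds, so |(4x - 6)/(x - 1) − (34/9)| < ε.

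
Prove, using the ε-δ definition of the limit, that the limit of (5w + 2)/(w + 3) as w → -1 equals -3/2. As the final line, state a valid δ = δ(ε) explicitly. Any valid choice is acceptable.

δ = min(1, (2/13)ε)

Let ε > 0. We want δ > 0 with 0 < |w + 1| < δ ⇒ |(5w + 2)/(w + 3) + 3/2| < ε.
Combining over a common denominator, (5w + 2)/(w + 3) + 3/2 = [(5w + 2)·2 − (-3)·(w + 3)] / [2·(w + 3)] = 13(w + 1) / (2(w + 3)).
So |(5w + 2)/(w + 3) + 3/2| = 13|w + 1| / (2·|w + 3|).
Require δ ≤ 1, so |w + 3| ≥ |2| − |w + 1| > 2 − 1 = 1.
Hence |(5w + 2)/(w + 3) + 3/2| < 13|w + 1|/(2·1) = (13/2)|w + 1|, which is < ε once |w + 1| < (2/13)ε.
Take δ = min(1, (2/13)ε). Then 0 < |w + 1| < δ forces both bounds, so |(5w + 2)/(w + 3) + 3/2| < ε.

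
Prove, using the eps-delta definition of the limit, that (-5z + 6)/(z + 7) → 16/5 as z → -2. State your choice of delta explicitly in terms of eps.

delta = min(5/2, (25/82)eps)

Fix eps > 0. We want delta > 0 with 0 < |z + 2| < delta ⇒ |(-5z + 6)/(z + 7) − (16/5)| < eps.
Combining over a common denominator, (-5z + 6)/(z + 7) − (16/5) = [(-5z + 6)·5 − 16·(z + 7)] / [5·(z + 7)] = -41(z + 2) / (5(z + 7)).
So |(-5z + 6)/(z + 7) − (16/5)| = 41|z + 2| / (5·|z + 7|).
Restrict delta ≤ 5/2. Then |z + 2| < 5/2 gives |z + 7| = |(z + 2) + 5| ≥ 5 − 5/2 = 5/2.
Hence |(-5z + 6)/(z + 7) − (16/5)| < 41|z + 2|/(5·(5/2)) = (82/25)|z + 2|, which is < eps once |z + 2| < (25/82)eps.
Take delta = min(5/2, (25/82)eps). Then 0 < |z + 2| < delta forces both bounds, so |(-5z + 6)/(z + 7) − (16/5)| < eps.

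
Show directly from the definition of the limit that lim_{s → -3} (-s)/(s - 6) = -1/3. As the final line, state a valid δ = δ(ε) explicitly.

Let ε > 0. We want δ > 0 with 0 < |s + 3| < δ ⇒ |(-s)/(s - 6) + 1/3| < ε.
Combining over a common denominator, (-s)/(s - 6) + 1/3 = [(-s)·(-9) − 3·(s - 6)] / [(-9)·(s - 6)] = 6(s + 3) / ((-9)(s - 6)).
So |(-s)/(s - 6) + 1/3| = 6|s + 3| / (9·|s − 6|).
Restrict δ ≤ 9/2. Then |s + 3| < 9/2 gives |s − 6| = |(s + 3) + (-9)| ≥ 9 − 9/2 = 9/2.
Hence |(-s)/(s - 6) + 1/3| < 6|s + 3|/(9·(9/2)) = (4/27)|s + 3|, which is < ε once |s + 3| < (27/4)ε.
Take δ = min(9/2, (27/4)ε). Then 0 < |s + 3| < δ forces both bounds, so |(-s)/(s - 6) + 1/3| < ε.

δ = min(9/2, (27/4)ε)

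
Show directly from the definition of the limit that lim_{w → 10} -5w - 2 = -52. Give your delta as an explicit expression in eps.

Suppose eps > 0. We need delta > 0 so that 0 < |w − 10| < delta implies |(-5w - 2) + 52| < eps.
Since (-5w - 2) + 52 = -5(w − 10), we have |(-5w - 2) + 52| = 5|w − 10|.
So 5|w − 10| < eps exactly when |w − 10| < eps/5.
Choosing delta = eps/5 gives |(-5w - 2) + 52| = 5|w − 10| < eps whenever |w − 10| < delta.

delta = eps/5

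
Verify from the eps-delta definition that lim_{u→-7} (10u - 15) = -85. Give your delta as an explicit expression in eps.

Fix eps > 0. We need delta > 0 so that 0 < |u + 7| < delta implies |(10u - 15) + 85| < eps.
Since (10u - 15) + 85 = 10(u + 7), we have |(10u - 15) + 85| = 10|u + 7|.
So 10|u + 7| < eps exactly when |u + 7| < eps/10.
Choosing delta = eps/10 gives |(10u - 15) + 85| = 10|u + 7| < eps whenever |u + 7| < delta.

delta = eps/10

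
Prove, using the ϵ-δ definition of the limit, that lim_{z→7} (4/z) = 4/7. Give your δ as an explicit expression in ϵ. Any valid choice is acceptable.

Let ϵ > 0. We seek δ > 0 such that 0 < |z − 7| < δ implies |4/z − (4/7)| < ϵ.
|4/z − (4/7)| = 4·|7 − z|/(7·|z|) = 4|z − 7|/(7|z|).
Require δ ≤ 7/2 so that |z| > 7 − 7/2 = 7/2, hence 7|z| > 49/2.
Then |4/z − (4/7)| < 4|z − 7|/(49/2), which is < ϵ when |z − 7| < (49/8)ϵ.
Take δ = min(7/2, (49/8)ϵ). Then 0 < |z − 7| < δ gives both |z − 7| < 7/2 and |z − 7| < (49/8)ϵ, so |4/z − (4/7)| < ϵ.

δ = min(7/2, (49/8)ϵ)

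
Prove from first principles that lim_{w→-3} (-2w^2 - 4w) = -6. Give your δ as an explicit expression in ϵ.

δ = min(2, ϵ/12)

Suppose ϵ > 0. We want δ > 0 such that 0 < |w + 3| < δ implies |(-2w^2 - 4w) + 6| < ϵ.
(-2w^2 - 4w) + 6 = -2w^2 - 4w + 6 = (w + 3)(-2w + 2).
So |(-2w^2 - 4w) + 6| = |w + 3|·|-2w + 2|.
Assume first that |w + 3| < 2, so |w| < 5. Then |-2w + 2| ≤ 2·5 + 2 = 12.
Hence |(-2w^2 - 4w) + 6| ≤ 12|w + 3| < ϵ provided |w + 3| < ϵ/12.
Take δ = min(2, ϵ/12). Then 0 < |w + 3| < δ gives both |w + 3| < 2 and |w + 3| < ϵ/12, so |(-2w^2 - 4w) + 6| < ϵ.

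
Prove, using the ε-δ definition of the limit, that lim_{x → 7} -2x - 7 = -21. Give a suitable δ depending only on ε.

Let ε > 0. We need δ > 0 so that 0 < |x − 7| < δ implies |(-2x - 7) + 21| < ε.
|(-2x - 7) + 21| = |-2x + 14| = 2|x − 7|.
Thus it suffices that |x − 7| < ε/2.
Choosing δ = ε/2 gives |(-2x - 7) + 21| = 2|x − 7| < ε whenever |x − 7| < δ.

δ = ε/2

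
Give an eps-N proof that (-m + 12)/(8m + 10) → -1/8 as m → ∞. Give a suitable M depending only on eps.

M = (53/32)/eps

Let eps > 0 be given. For m ≥ 1, |(-m + 12)/(8m + 10) + 1/8| = |106|/(8(8m + 10)) = 106/(8(8m + 10)).
Since 8m + 10 ≥ 8m for m ≥ 1, this is ≤ 106/(8·8m) = (53/32)/m.
So |(-m + 12)/(8m + 10) + 1/8| < eps whenever m > (53/32)/eps.
Take M = (53/32)/eps. If m > M then |(-m + 12)/(8m + 10) + 1/8| ≤ (53/32)/m < eps.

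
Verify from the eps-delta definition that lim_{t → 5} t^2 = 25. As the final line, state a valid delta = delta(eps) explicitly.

delta = min(1, eps/11)

Fix eps > 0. We seek delta > 0 with 0 < |t − 5| < delta ⇒ |t^2 − 25| < eps.
Factor: t^2 − 25 = (t − 5)(t + 5), so |t^2 − 25| = |t − 5|·|t + 5|.
Impose delta ≤ 1 so that |t| < 6; then |t + 5| ≤ 11.
Hence |t^2 − 25| ≤ 11|t − 5|, which is < eps once |t − 5| < eps/11.
Take delta = min(1, eps/11). If 0 < |t − 5| < delta then both bounds hold and |t^2 − 25| ≤ 11|t − 5| < 11·(eps/11) = eps.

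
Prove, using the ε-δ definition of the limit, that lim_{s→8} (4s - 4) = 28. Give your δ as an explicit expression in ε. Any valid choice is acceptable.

δ = ε/4

Let ε > 0 be given. We need δ > 0 so that 0 < |s − 8| < δ implies |(4s - 4) − 28| < ε.
|(4s - 4) − 28| = |4s - 32| = 4|s − 8|.
So 4|s − 8| < ε exactly when |s − 8| < ε/4.
Take δ = ε/4. If 0 < |s − 8| < δ then |(4s - 4) − 28| = 4|s − 8| < 4·(ε/4) = ε.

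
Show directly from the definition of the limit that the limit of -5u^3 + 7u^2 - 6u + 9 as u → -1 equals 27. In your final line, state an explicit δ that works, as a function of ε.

Fix ε > 0. We want δ > 0 such that 0 < |u + 1| < δ implies |(-5u^3 + 7u^2 - 6u + 9) − 27| < ε.
(-5u^3 + 7u^2 - 6u + 9) − 27 = -5u^3 + 7u^2 - 6u - 18 = (u + 1)(-5u^2 + 12u - 18).
So |(-5u^3 + 7u^2 - 6u + 9) − 27| = |u + 1|·|-5u^2 + 12u - 18|.
Assume first that |u + 1| < 2, so |u| < 3. Then |-5u^2 + 12u - 18| ≤ 5·3^2 + 12·3 + 18 = 99.
Hence |(-5u^3 + 7u^2 - 6u + 9) − 27| ≤ 99|u + 1| < ε provided |u + 1| < ε/99.
Take δ = min(2, ε/99). Then 0 < |u + 1| < δ gives both |u + 1| < 2 and |u + 1| < ε/99, so |(-5u^3 + 7u^2 - 6u + 9) − 27| < ε.

δ = min(2, ε/99)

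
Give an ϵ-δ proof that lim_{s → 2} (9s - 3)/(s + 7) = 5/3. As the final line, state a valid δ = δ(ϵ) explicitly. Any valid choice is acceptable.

Let ϵ > 0. We want δ > 0 with 0 < |s − 2| < δ ⇒ |(9s - 3)/(s + 7) − (5/3)| < ϵ.
Combining over a common denominator, (9s - 3)/(s + 7) − (5/3) = [(9s - 3)·9 − 15·(s + 7)] / [9·(s + 7)] = 66(s − 2) / (9(s + 7)).
So |(9s - 3)/(s + 7) − (5/3)| = 66|s − 2| / (9·|s + 7|).
Require δ ≤ 9/2, so |s + 7| ≥ |9| − |s − 2| > 9 − 9/2 = 9/2.
Hence |(9s - 3)/(s + 7) − (5/3)| < 66|s − 2|/(9·(9/2)) = (44/27)|s − 2|, which is < ϵ once |s − 2| < (27/44)ϵ.
Take δ = min(9/2, (27/44)ϵ). Then 0 < |s − 2| < δ forces both bounds, so |(9s - 3)/(s + 7) − (5/3)| < ϵ.

δ = min(9/2, (27/44)ϵ)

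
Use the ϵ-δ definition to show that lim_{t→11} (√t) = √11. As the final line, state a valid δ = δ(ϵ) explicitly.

Let ϵ > 0 be given. We want δ > 0 such that 0 < |t − 11| < δ implies |√t − √11| < ϵ.
Multiplying by the conjugate, |√t − √11| = |t − 11|/(√t + √11).
Restrict δ ≤ 11 so that |t − 11| < 11 forces t > 0, and then √t + √11 > √11.
Hence |√t − √11| < |t − 11|/√11, which is < ϵ once |t − 11| < √11·ϵ.
Take δ = min(11, √11·ϵ). If 0 < |t − 11| < δ then t > 0 and |√t − √11| < |t − 11|/√11 < ϵ.

δ = min(11, √11·ϵ)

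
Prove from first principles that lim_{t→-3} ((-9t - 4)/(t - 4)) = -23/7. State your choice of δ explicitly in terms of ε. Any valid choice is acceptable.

Let ε > 0 be given. We want δ > 0 with 0 < |t + 3| < δ ⇒ |(-9t - 4)/(t - 4) + 23/7| < ε.
Combining over a common denominator, (-9t - 4)/(t - 4) + 23/7 = [(-9t - 4)·(-7) − 23·(t - 4)] / [(-7)·(t - 4)] = 40(t + 3) / ((-7)(t - 4)).
So |(-9t - 4)/(t - 4) + 23/7| = 40|t + 3| / (7·|t − 4|).
Restrict δ ≤ 7/2. Then |t + 3| < 7/2 gives |t − 4| = |(t + 3) + (-7)| ≥ 7 − 7/2 = 7/2.
Hence |(-9t - 4)/(t - 4) + 23/7| < 40|t + 3|/(7·(7/2)) = (80/49)|t + 3|, which is < ε once |t + 3| < (49/80)ε.
Take δ = min(7/2, (49/80)ε). Then 0 < |t + 3| < δ forces both bounds, so |(-9t - 4)/(t - 4) + 23/7| < ε.

δ = min(7/2, (49/80)ε)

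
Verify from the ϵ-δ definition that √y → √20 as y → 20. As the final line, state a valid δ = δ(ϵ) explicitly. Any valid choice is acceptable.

δ = min(20, √20·ϵ)

Let ϵ > 0 be given. We want δ > 0 such that 0 < |y − 20| < δ implies |√y − √20| < ϵ.
Rationalise: √y − √20 = (y − 20)/(√y + √20), so |√y − √20| = |y − 20|/(√y + √20).
Restrict δ ≤ 20 so that |y − 20| < 20 forces y > 0, and then √y + √20 > √20.
Hence |√y − √20| < |y − 20|/√20, which is < ϵ once |y − 20| < √20·ϵ.
Take δ = min(20, √20·ϵ). If 0 < |y − 20| < δ then y > 0 and |√y − √20| < |y − 20|/√20 < ϵ.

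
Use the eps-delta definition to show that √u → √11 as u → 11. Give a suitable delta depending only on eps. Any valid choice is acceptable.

Let eps > 0. We want delta > 0 such that 0 < |u − 11| < delta implies |√u − √11| < eps.
Rationalise: √u − √11 = (u − 11)/(√u + √11), so |√u − √11| = |u − 11|/(√u + √11).
Restrict delta ≤ 11 so that |u − 11| < 11 forces u > 0, and then √u + √11 > √11.
Hence |√u − √11| < |u − 11|/√11, which is < eps once |u − 11| < √11·eps.
Take delta = min(11, √11·eps). If 0 < |u − 11| < delta then u > 0 and |√u − √11| < |u − 11|/√11 < eps.

delta = min(11, √11·eps)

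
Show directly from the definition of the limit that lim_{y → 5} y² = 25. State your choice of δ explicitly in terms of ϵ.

Suppose ϵ > 0. We seek δ > 0 with 0 < |y − 5| < δ ⇒ |y² − 25| < ϵ.
Factor: y² − 25 = (y − 5)(y + 5), so |y² − 25| = |y − 5|·|y + 5|.
Impose δ ≤ 1 so that |y| < 6; then |y + 5| ≤ 11.
Hence |y² − 25| ≤ 11|y − 5|, which is < ϵ once |y − 5| < ϵ/11.
Take δ = min(1, ϵ/11). If 0 < |y − 5| < δ then both bounds hold and |y² − 25| ≤ 11|y − 5| < 11·(ϵ/11) = ϵ.

δ = min(1, ϵ/11)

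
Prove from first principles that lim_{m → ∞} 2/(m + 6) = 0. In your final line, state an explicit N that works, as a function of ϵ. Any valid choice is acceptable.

Let ϵ > 0. For m ≥ 1, |2/(m + 6) − 0| = 2/(m + 6) ≤ 2/m.
We need 2/m < ϵ, i.e. m > 2/ϵ.
Take N = 2/ϵ. If m > N then |2/(m + 6)| ≤ 2/m < ϵ.

N = 2/ϵ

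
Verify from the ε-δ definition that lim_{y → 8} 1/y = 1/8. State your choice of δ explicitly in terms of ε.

δ = min(4, 32ε)

Let ε > 0. We seek δ > 0 such that 0 < |y − 8| < δ implies |1/y − (1/8)| < ε.
|1/y − (1/8)| = |8 − y|/(8·|y|) = |y − 8|/(8|y|).
Restrict δ ≤ 4. Then |y − 8| < 4 gives |y| > 4, so 8|y| > 32.
Then |1/y − (1/8)| < |y − 8|/32, which is < ε when |y − 8| < 32ε.
Take δ = min(4, 32ε). Then 0 < |y − 8| < δ gives both |y − 8| < 4 and |y − 8| < 32ε, so |1/y − (1/8)| < ε.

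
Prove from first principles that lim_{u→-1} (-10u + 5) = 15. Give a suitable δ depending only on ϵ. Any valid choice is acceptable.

δ = ϵ/10

Suppose ϵ > 0. We need δ > 0 so that 0 < |u + 1| < δ implies |(-10u + 5) − 15| < ϵ.
Since (-10u + 5) − 15 = -10(u + 1), we have |(-10u + 5) − 15| = 10|u + 1|.
So 10|u + 1| < ϵ exactly when |u + 1| < ϵ/10.
Choosing δ = ϵ/10 gives |(-10u + 5) − 15| = 10|u + 1| < ϵ whenever |u + 1| < δ.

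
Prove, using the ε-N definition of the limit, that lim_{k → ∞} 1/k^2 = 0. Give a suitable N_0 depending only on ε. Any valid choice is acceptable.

N_0 = (1/ε)^{1/2}

Let ε > 0 be given. For k ≥ 1, |1/k^2 − 0| = 1/k^2.
1/k^2 < ε ⇔ k^2 > 1/ε ⇔ k > (1/ε)^{1/2}.
Take N_0 = (1/ε)^{1/2}. Then k > N_0 implies 1/k^2 < ε.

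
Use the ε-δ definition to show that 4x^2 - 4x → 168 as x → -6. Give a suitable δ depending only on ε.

δ = min(2, ε/60)

Let ε > 0. We want δ > 0 such that 0 < |x + 6| < δ implies |(4x^2 - 4x) − 168| < ε.
(4x^2 - 4x) − 168 = 4x^2 - 4x - 168 = (x + 6)(4x - 28).
So |(4x^2 - 4x) − 168| = |x + 6|·|4x - 28|.
Require δ ≤ 2. Then |x + 6| < 2 gives |x| < 8, and by the triangle inequality |4x - 28| ≤ 4·8 + 28 = 60.
Hence |(4x^2 - 4x) − 168| ≤ 60|x + 6| < ε provided |x + 6| < ε/60.
Choosing δ = min(2, ε/60) ensures both conditions, hence |(4x^2 - 4x) − 168| < ε.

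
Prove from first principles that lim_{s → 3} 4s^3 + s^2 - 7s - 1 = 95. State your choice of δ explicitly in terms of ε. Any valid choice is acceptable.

δ = min(1, ε/148)

Suppose ε > 0. We want δ > 0 such that 0 < |s − 3| < δ implies |(4s^3 + s^2 - 7s - 1) − 95| < ε.
(4s^3 + s^2 - 7s - 1) − 95 = 4s^3 + s^2 - 7s - 96 = (s − 3)(4s^2 + 13s + 32).
So |(4s^3 + s^2 - 7s - 1) − 95| = |s − 3|·|4s^2 + 13s + 32|.
Require δ ≤ 1. Then |s − 3| < 1 gives |s| < 4, and by the triangle inequality |4s^2 + 13s + 32| ≤ 4·4^2 + 13·4 + 32 = 148.
Hence |(4s^3 + s^2 - 7s - 1) − 95| ≤ 148|s − 3| < ε provided |s − 3| < ε/148.
Take δ = min(1, ε/148). Then 0 < |s − 3| < δ gives both |s − 3| < 1 and |s − 3| < ε/148, so |(4s^3 + s^2 - 7s - 1) − 95| < ε.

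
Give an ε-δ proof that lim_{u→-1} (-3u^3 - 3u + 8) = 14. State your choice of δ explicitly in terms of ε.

δ = min(1, ε/24)

Let ε > 0. We want δ > 0 such that 0 < |u + 1| < δ implies |(-3u^3 - 3u + 8) − 14| < ε.
(-3u^3 - 3u + 8) − 14 = -3u^3 - 3u - 6 = (u + 1)(-3u^2 + 3u - 6).
So |(-3u^3 - 3u + 8) − 14| = |u + 1|·|-3u^2 + 3u - 6|.
Assume first that |u + 1| < 1, so |u| < 2. Then |-3u^2 + 3u - 6| ≤ 3·2^2 + 3·2 + 6 = 24.
Hence |(-3u^3 - 3u + 8) − 14| ≤ 24|u + 1| < ε provided |u + 1| < ε/24.
Choosing δ = min(1, ε/24) ensures both conditions, hence |(-3u^3 - 3u + 8) − 14| < ε.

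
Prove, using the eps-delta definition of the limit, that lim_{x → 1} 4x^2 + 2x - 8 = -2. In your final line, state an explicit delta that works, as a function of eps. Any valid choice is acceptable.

delta = min(1, eps/14)

Suppose eps > 0. We want delta > 0 such that 0 < |x − 1| < delta implies |(4x^2 + 2x - 8) + 2| < eps.
(4x^2 + 2x - 8) + 2 = 4x^2 + 2x - 6 = (x − 1)(4x + 6).
So |(4x^2 + 2x - 8) + 2| = |x − 1|·|4x + 6|.
Assume first that |x − 1| < 1, so |x| < 2. Then |4x + 6| ≤ 4·2 + 6 = 14.
Hence |(4x^2 + 2x - 8) + 2| ≤ 14|x − 1| < eps provided |x − 1| < eps/14.
Take delta = min(1, eps/14). Then 0 < |x − 1| < delta gives both |x − 1| < 1 and |x − 1| < eps/14, so |(4x^2 + 2x - 8) + 2| < eps.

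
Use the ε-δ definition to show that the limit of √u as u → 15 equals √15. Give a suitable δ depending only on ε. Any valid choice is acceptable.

δ = min(15, √15·ε)

Fix ε > 0. We want δ > 0 such that 0 < |u − 15| < δ implies |√u − √15| < ε.
Multiplying by the conjugate, |√u − √15| = |u − 15|/(√u + √15).
Restrict δ ≤ 15 so that |u − 15| < 15 forces u > 0, and then √u + √15 > √15.
Hence |√u − √15| < |u − 15|/√15, which is < ε once |u − 15| < √15·ε.
Take δ = min(15, √15·ε). If 0 < |u − 15| < δ then u > 0 and |√u − √15| < |u − 15|/√15 < ε.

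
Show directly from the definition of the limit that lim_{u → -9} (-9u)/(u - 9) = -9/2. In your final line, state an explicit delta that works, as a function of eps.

delta = min(9, 2eps)

Let eps > 0 be given. We want delta > 0 with 0 < |u + 9| < delta ⇒ |(-9u)/(u - 9) + 9/2| < eps.
Combining over a common denominator, (-9u)/(u - 9) + 9/2 = [(-9u)·(-18) − 81·(u - 9)] / [(-18)·(u - 9)] = 81(u + 9) / ((-18)(u - 9)).
So |(-9u)/(u - 9) + 9/2| = 81|u + 9| / (18·|u − 9|).
Require delta ≤ 9, so |u − 9| ≥ |-18| − |u + 9| > 18 − 9 = 9.
Hence |(-9u)/(u - 9) + 9/2| < 81|u + 9|/(18·9) = (1/2)|u + 9|, which is < eps once |u + 9| < 2eps.
Take delta = min(9, 2eps). Then 0 < |u + 9| < delta forces both bounds, so |(-9u)/(u - 9) + 9/2| < eps.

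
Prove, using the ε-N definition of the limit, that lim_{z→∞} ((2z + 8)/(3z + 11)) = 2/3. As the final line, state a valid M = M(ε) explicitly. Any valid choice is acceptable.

M = (2/9)/ε

Let ε > 0. We seek M > 0 such that z > M implies |(2z + 8)/(3z + 11) − (2/3)| < ε.
(2z + 8)/(3z + 11) − (2/3) = (3(2z + 8) − 2(3z + 11)) / (3(3z + 11)) = 2/(3(3z + 11)).
For z > 0 we have 3z + 11 > 3z, so |(2z + 8)/(3z + 11) − (2/3)| = 2/(3(3z + 11)) < 2/(3·3z) = (2/9)/z.
Thus |(2z + 8)/(3z + 11) − (2/3)| < ε whenever z > (2/9)/ε.
Take M = (2/9)/ε. If z > M then |(2z + 8)/(3z + 11) − (2/3)| < (2/9)/z < ε.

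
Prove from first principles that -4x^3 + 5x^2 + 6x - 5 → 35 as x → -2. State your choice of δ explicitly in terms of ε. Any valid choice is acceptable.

Let ε > 0. We want δ > 0 such that 0 < |x + 2| < δ implies |(-4x^3 + 5x^2 + 6x - 5) − 35| < ε.
(-4x^3 + 5x^2 + 6x - 5) − 35 = -4x^3 + 5x^2 + 6x - 40 = (x + 2)(-4x^2 + 13x - 20).
So |(-4x^3 + 5x^2 + 6x - 5) − 35| = |x + 2|·|-4x^2 + 13x - 20|.
Assume first that |x + 2| < 1, so |x| < 3. Then |-4x^2 + 13x - 20| ≤ 4·3^2 + 13·3 + 20 = 95.
Hence |(-4x^3 + 5x^2 + 6x - 5) − 35| ≤ 95|x + 2| < ε provided |x + 2| < ε/95.
Take δ = min(1, ε/95). Then 0 < |x + 2| < δ gives both |x + 2| < 1 and |x + 2| < ε/95, so |(-4x^3 + 5x^2 + 6x - 5) − 35| < ε.

δ = min(1, ε/95)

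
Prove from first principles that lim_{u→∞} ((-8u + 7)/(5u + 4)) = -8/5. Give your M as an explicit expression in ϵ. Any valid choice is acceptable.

Fix ϵ > 0. We seek M > 0 such that u > M implies |(-8u + 7)/(5u + 4) + 8/5| < ϵ.
(-8u + 7)/(5u + 4) + 8/5 = (5(-8u + 7) − (-8)(5u + 4)) / (5(5u + 4)) = 67/(5(5u + 4)).
For u > 0 we have 5u + 4 > 5u, so |(-8u + 7)/(5u + 4) + 8/5| = 67/(5(5u + 4)) < 67/(5·5u) = (67/25)/u.
Thus |(-8u + 7)/(5u + 4) + 8/5| < ϵ whenever u > (67/25)/ϵ.
Take M = (67/25)/ϵ. If u > M then |(-8u + 7)/(5u + 4) + 8/5| < (67/25)/u < ϵ.

M = (67/25)/ϵ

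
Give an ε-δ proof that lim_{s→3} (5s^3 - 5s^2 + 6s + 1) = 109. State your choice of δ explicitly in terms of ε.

Let ε > 0. We want δ > 0 such that 0 < |s − 3| < δ implies |(5s^3 - 5s^2 + 6s + 1) − 109| < ε.
(5s^3 - 5s^2 + 6s + 1) − 109 = 5s^3 - 5s^2 + 6s - 108 = (s − 3)(5s^2 + 10s + 36).
So |(5s^3 - 5s^2 + 6s + 1) − 109| = |s − 3|·|5s^2 + 10s + 36|.
Require δ ≤ 1. Then |s − 3| < 1 gives |s| < 4, and by the triangle inequality |5s^2 + 10s + 36| ≤ 5·4^2 + 10·4 + 36 = 156.
Hence |(5s^3 - 5s^2 + 6s + 1) − 109| ≤ 156|s − 3| < ε provided |s − 3| < ε/156.
Choosing δ = min(1, ε/156) ensures both conditions, hence |(5s^3 - 5s^2 + 6s + 1) − 109| < ε.

δ = min(1, ε/156)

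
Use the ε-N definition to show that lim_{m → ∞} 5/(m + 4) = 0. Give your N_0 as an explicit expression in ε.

Suppose ε > 0. For m ≥ 1, |5/(m + 4) − 0| = 5/(m + 4) ≤ 5/m.
We need 5/m < ε, i.e. m > 5/ε.
Take N_0 = 5/ε. If m > N_0 then |5/(m + 4)| ≤ 5/m < ε.

N_0 = 5/ε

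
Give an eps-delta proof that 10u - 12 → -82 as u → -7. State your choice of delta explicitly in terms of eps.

delta = eps/10

Let eps > 0 be given. We need delta > 0 so that 0 < |u + 7| < delta implies |(10u - 12) + 82| < eps.
|(10u - 12) + 82| = |10u + 70| = 10|u + 7|.
So 10|u + 7| < eps exactly when |u + 7| < eps/10.
Take delta = eps/10. If 0 < |u + 7| < delta then |(10u - 12) + 82| = 10|u + 7| < 10·(eps/10) = eps.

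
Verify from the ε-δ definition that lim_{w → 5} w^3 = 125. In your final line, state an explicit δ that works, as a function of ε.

δ = min(1, ε/91)

Let ε > 0. We seek δ > 0 with 0 < |w − 5| < δ ⇒ |w^3 − 125| < ε.
Factor: w^3 − 125 = (w − 5)(w^2 + 5w + 25), so |w^3 − 125| = |w − 5|·|w^2 + 5w + 25|.
Impose δ ≤ 1 so that |w| < 6; then |w^2 + 5w + 25| ≤ 91.
Hence |w^3 − 125| ≤ 91|w − 5|, which is < ε once |w − 5| < ε/91.
Take δ = min(1, ε/91). If 0 < |w − 5| < δ then both bounds hold and |w^3 − 125| ≤ 91|w − 5| < 91·(ε/91) = ε.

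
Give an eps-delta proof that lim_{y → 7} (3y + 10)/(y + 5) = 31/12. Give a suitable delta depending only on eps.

delta = min(6, (72/5)eps)

Suppose eps > 0. We want delta > 0 with 0 < |y − 7| < delta ⇒ |(3y + 10)/(y + 5) − (31/12)| < eps.
Combining over a common denominator, (3y + 10)/(y + 5) − (31/12) = [(3y + 10)·12 − 31·(y + 5)] / [12·(y + 5)] = 5(y − 7) / (12(y + 5)).
So |(3y + 10)/(y + 5) − (31/12)| = 5|y − 7| / (12·|y + 5|).
Require delta ≤ 6, so |y + 5| ≥ |12| − |y − 7| > 12 − 6 = 6.
Hence |(3y + 10)/(y + 5) − (31/12)| < 5|y − 7|/(12·6) = (5/72)|y − 7|, which is < eps once |y − 7| < (72/5)eps.
Take delta = min(6, (72/5)eps). Then 0 < |y − 7| < delta forces both bounds, so |(3y + 10)/(y + 5) − (31/12)| < eps.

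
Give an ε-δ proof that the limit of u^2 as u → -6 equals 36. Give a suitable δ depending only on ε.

Fix ε > 0. We seek δ > 0 with 0 < |u + 6| < δ ⇒ |u^2 − 36| < ε.
Factor: u^2 − 36 = (u + 6)(u - 6), so |u^2 − 36| = |u + 6|·|u - 6|.
Restrict δ ≤ 2. Then |u + 6| < 2 gives |u| < 8, so by the triangle inequality |u - 6| ≤ 8 + 6 = 14.
Hence |u^2 − 36| ≤ 14|u + 6|, which is < ε once |u + 6| < ε/14.
Take δ = min(2, ε/14). If 0 < |u + 6| < δ then both bounds hold and |u^2 − 36| ≤ 14|u + 6| < 14·(ε/14) = ε.

δ = min(2, ε/14)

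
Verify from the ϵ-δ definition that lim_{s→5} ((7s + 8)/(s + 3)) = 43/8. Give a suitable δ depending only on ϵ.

Suppose ϵ > 0. We want δ > 0 with 0 < |s − 5| < δ ⇒ |(7s + 8)/(s + 3) − (43/8)| < ϵ.
Combining over a common denominator, (7s + 8)/(s + 3) − (43/8) = [(7s + 8)·8 − 43·(s + 3)] / [8·(s + 3)] = 13(s − 5) / (8(s + 3)).
So |(7s + 8)/(s + 3) − (43/8)| = 13|s − 5| / (8·|s + 3|).
Require δ ≤ 4, so |s + 3| ≥ |8| − |s − 5| > 8 − 4 = 4.
Hence |(7s + 8)/(s + 3) − (43/8)| < 13|s − 5|/(8·4) = (13/32)|s − 5|, which is < ϵ once |s − 5| < (32/13)ϵ.
Take δ = min(4, (32/13)ϵ). Then 0 < |s − 5| < δ forces both bounds, so |(7s + 8)/(s + 3) − (43/8)| < ϵ.

δ = min(4, (32/13)ϵ)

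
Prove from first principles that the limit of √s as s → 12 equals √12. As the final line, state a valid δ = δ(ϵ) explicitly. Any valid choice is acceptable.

δ = min(12, √12·ϵ)

Let ϵ > 0 be given. We want δ > 0 such that 0 < |s − 12| < δ implies |√s − √12| < ϵ.
Multiplying by the conjugate, |√s − √12| = |s − 12|/(√s + √12).
Restrict δ ≤ 12 so that |s − 12| < 12 forces s > 0, and then √s + √12 > √12.
Hence |√s − √12| < |s − 12|/√12, which is < ϵ once |s − 12| < √12·ϵ.
Take δ = min(12, √12·ϵ). If 0 < |s − 12| < δ then s > 0 and |√s − √12| < |s − 12|/√12 < ϵ.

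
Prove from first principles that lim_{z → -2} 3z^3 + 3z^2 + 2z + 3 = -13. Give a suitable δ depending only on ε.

Let ε > 0 be given. We want δ > 0 such that 0 < |z + 2| < δ implies |(3z^3 + 3z^2 + 2z + 3) + 13| < ε.
(3z^3 + 3z^2 + 2z + 3) + 13 = 3z^3 + 3z^2 + 2z + 16 = (z + 2)(3z^2 - 3z + 8).
So |(3z^3 + 3z^2 + 2z + 3) + 13| = |z + 2|·|3z^2 - 3z + 8|.
Assume first that |z + 2| < 1, so |z| < 3. Then |3z^2 - 3z + 8| ≤ 3·3^2 + 3·3 + 8 = 44.
Hence |(3z^3 + 3z^2 + 2z + 3) + 13| ≤ 44|z + 2| < ε provided |z + 2| < ε/44.
Take δ = min(1, ε/44). Then 0 < |z + 2| < δ gives both |z + 2| < 1 and |z + 2| < ε/44, so |(3z^3 + 3z^2 + 2z + 3) + 13| < ε.

δ = min(1, ε/44)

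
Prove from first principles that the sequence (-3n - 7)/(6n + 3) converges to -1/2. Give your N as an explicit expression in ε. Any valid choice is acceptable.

Suppose ε > 0. For n ≥ 1, |(-3n - 7)/(6n + 3) + 1/2| = |-33|/(6(6n + 3)) = 33/(6(6n + 3)).
Since 6n + 3 ≥ 6n for n ≥ 1, this is ≤ 33/(6·6n) = (11/12)/n.
So |(-3n - 7)/(6n + 3) + 1/2| < ε whenever n > (11/12)/ε.
Take N = (11/12)/ε. If n > N then |(-3n - 7)/(6n + 3) + 1/2| ≤ (11/12)/n < ε.

N = (11/12)/ε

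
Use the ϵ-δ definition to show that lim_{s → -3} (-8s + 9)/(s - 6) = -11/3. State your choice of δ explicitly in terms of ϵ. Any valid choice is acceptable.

δ = min(9/2, (27/26)ϵ)

Suppose ϵ > 0. We want δ > 0 with 0 < |s + 3| < δ ⇒ |(-8s + 9)/(s - 6) + 11/3| < ϵ.
Combining over a common denominator, (-8s + 9)/(s - 6) + 11/3 = [(-8s + 9)·(-9) − 33·(s - 6)] / [(-9)·(s - 6)] = 39(s + 3) / ((-9)(s - 6)).
So |(-8s + 9)/(s - 6) + 11/3| = 39|s + 3| / (9·|s − 6|).
Require δ ≤ 9/2, so |s − 6| ≥ |-9| − |s + 3| > 9 − 9/2 = 9/2.
Hence |(-8s + 9)/(s - 6) + 11/3| < 39|s + 3|/(9·(9/2)) = (26/27)|s + 3|, which is < ϵ once |s + 3| < (27/26)ϵ.
Take δ = min(9/2, (27/26)ϵ). Then 0 < |s + 3| < δ forces both bounds, so |(-8s + 9)/(s - 6) + 11/3| < ϵ.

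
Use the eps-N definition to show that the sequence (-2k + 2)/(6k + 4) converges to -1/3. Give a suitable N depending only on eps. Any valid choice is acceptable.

Let eps > 0 be given. For k ≥ 1, |(-2k + 2)/(6k + 4) + 1/3| = |20|/(6(6k + 4)) = 20/(6(6k + 4)).
Since 6k + 4 ≥ 6k for k ≥ 1, this is ≤ 20/(6·6k) = (5/9)/k.
So |(-2k + 2)/(6k + 4) + 1/3| < eps whenever k > (5/9)/eps.
Take N = (5/9)/eps. If k > N then |(-2k + 2)/(6k + 4) + 1/3| ≤ (5/9)/k < eps.

N = (5/9)/eps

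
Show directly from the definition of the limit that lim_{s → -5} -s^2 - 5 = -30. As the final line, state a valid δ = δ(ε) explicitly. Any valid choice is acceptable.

Let ε > 0. We want δ > 0 such that 0 < |s + 5| < δ implies |(-s^2 - 5) + 30| < ε.
(-s^2 - 5) + 30 = -s^2 + 25 = (s + 5)(-s + 5).
So |(-s^2 - 5) + 30| = |s + 5|·|-s + 5|.
Assume first that |s + 5| < 1, so |s| < 6. Then |-s + 5| ≤ 6 + 5 = 11.
Hence |(-s^2 - 5) + 30| ≤ 11|s + 5| < ε provided |s + 5| < ε/11.
Take δ = min(1, ε/11). Then 0 < |s + 5| < δ gives both |s + 5| < 1 and |s + 5| < ε/11, so |(-s^2 - 5) + 30| < ε.

δ = min(1, ε/11)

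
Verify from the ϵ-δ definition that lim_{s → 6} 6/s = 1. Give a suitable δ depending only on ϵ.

δ = min(3, 3ϵ)

Let ϵ > 0 be given. We seek δ > 0 such that 0 < |s − 6| < δ implies |6/s − 1| < ϵ.
|6/s − 1| = 6·|6 − s|/(6·|s|) = 6|s − 6|/(6|s|).
Restrict δ ≤ 3. Then |s − 6| < 3 gives |s| > 3, so 6|s| > 18.
Then |6/s − 1| < 6|s − 6|/18, which is < ϵ when |s − 6| < 3ϵ.
Take δ = min(3, 3ϵ). Then 0 < |s − 6| < δ gives both |s − 6| < 3 and |s − 6| < 3ϵ, so |6/s − 1| < ϵ.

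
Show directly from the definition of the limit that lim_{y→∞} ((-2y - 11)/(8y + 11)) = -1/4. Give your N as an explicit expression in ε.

N = (33/32)/ε

Let ε > 0. We seek N > 0 such that y > N implies |(-2y - 11)/(8y + 11) + 1/4| < ε.
(-2y - 11)/(8y + 11) + 1/4 = (8(-2y - 11) − (-2)(8y + 11)) / (8(8y + 11)) = -66/(8(8y + 11)).
For y > 0 we have 8y + 11 > 8y, so |(-2y - 11)/(8y + 11) + 1/4| = 66/(8(8y + 11)) < 66/(8·8y) = (33/32)/y.
Thus |(-2y - 11)/(8y + 11) + 1/4| < ε whenever y > (33/32)/ε.
Take N = (33/32)/ε. If y > N then |(-2y - 11)/(8y + 11) + 1/4| < (33/32)/y < ε.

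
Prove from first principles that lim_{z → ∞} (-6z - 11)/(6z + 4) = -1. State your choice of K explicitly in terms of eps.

K = (7/6)/eps

Fix eps > 0. We seek K > 0 such that z > K implies |(-6z - 11)/(6z + 4) + 1| < eps.
(-6z - 11)/(6z + 4) + 1 = (6(-6z - 11) − (-6)(6z + 4)) / (6(6z + 4)) = -42/(6(6z + 4)).
For z > 0 we have 6z + 4 > 6z, so |(-6z - 11)/(6z + 4) + 1| = 42/(6(6z + 4)) < 42/(6·6z) = (7/6)/z.
Thus |(-6z - 11)/(6z + 4) + 1| < eps whenever z > (7/6)/eps.
Take K = (7/6)/eps. If z > K then |(-6z - 11)/(6z + 4) + 1| < (7/6)/z < eps.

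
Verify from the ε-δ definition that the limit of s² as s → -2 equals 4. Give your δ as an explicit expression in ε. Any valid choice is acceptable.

Fix ε > 0. We seek δ > 0 with 0 < |s + 2| < δ ⇒ |s² − 4| < ε.
Factor: s² − 4 = (s + 2)(s - 2), so |s² − 4| = |s + 2|·|s - 2|.
Restrict δ ≤ 2. Then |s + 2| < 2 gives |s| < 4, so by the triangle inequality |s - 2| ≤ 4 + 2 = 6.
Hence |s² − 4| ≤ 6|s + 2|, which is < ε once |s + 2| < ε/6.
Take δ = min(2, ε/6). If 0 < |s + 2| < δ then both bounds hold and |s² − 4| ≤ 6|s + 2| < 6·(ε/6) = ε.

δ = min(2, ε/6)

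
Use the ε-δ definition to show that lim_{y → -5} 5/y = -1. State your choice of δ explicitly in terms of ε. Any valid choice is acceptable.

δ = min(5/2, (5/2)ε)

Let ε > 0 be given. We seek δ > 0 such that 0 < |y + 5| < δ implies |5/y + 1| < ε.
|5/y + 1| = 5·|-5 − y|/(5·|y|) = 5|y + 5|/(5|y|).
Require δ ≤ 5/2 so that |y| > 5 − 5/2 = 5/2, hence 5|y| > 25/2.
Then |5/y + 1| < 5|y + 5|/(25/2), which is < ε when |y + 5| < (5/2)ε.
Take δ = min(5/2, (5/2)ε). Then 0 < |y + 5| < δ gives both |y + 5| < 5/2 and |y + 5| < (5/2)ε, so |5/y + 1| < ε.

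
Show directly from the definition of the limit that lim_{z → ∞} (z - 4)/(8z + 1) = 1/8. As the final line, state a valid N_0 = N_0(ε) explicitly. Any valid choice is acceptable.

N_0 = (33/64)/ε

Suppose ε > 0. We seek N_0 > 0 such that z > N_0 implies |(z - 4)/(8z + 1) − (1/8)| < ε.
(z - 4)/(8z + 1) − (1/8) = (8(z - 4) − (8z + 1)) / (8(8z + 1)) = -33/(8(8z + 1)).
For z > 0 we have 8z + 1 > 8z, so |(z - 4)/(8z + 1) − (1/8)| = 33/(8(8z + 1)) < 33/(8·8z) = (33/64)/z.
Thus |(z - 4)/(8z + 1) − (1/8)| < ε whenever z > (33/64)/ε.
Take N_0 = (33/64)/ε. If z > N_0 then |(z - 4)/(8z + 1) − (1/8)| < (33/64)/z < ε.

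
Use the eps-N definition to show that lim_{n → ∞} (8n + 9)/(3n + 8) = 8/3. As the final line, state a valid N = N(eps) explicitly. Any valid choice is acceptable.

N = (37/9)/eps

Let eps > 0 be given. For n ≥ 1, |(8n + 9)/(3n + 8) − (8/3)| = |-37|/(3(3n + 8)) = 37/(3(3n + 8)).
Since 3n + 8 ≥ 3n for n ≥ 1, this is ≤ 37/(3·3n) = (37/9)/n.
So |(8n + 9)/(3n + 8) − (8/3)| < eps whenever n > (37/9)/eps.
Take N = (37/9)/eps. If n > N then |(8n + 9)/(3n + 8) − (8/3)| ≤ (37/9)/n < eps.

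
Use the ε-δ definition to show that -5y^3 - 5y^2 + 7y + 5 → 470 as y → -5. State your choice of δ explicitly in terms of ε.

δ = min(1, ε/393)

Suppose ε > 0. We want δ > 0 such that 0 < |y + 5| < δ implies |(-5y^3 - 5y^2 + 7y + 5) − 470| < ε.
(-5y^3 - 5y^2 + 7y + 5) − 470 = -5y^3 - 5y^2 + 7y - 465 = (y + 5)(-5y^2 + 20y - 93).
So |(-5y^3 - 5y^2 + 7y + 5) − 470| = |y + 5|·|-5y^2 + 20y - 93|.
Require δ ≤ 1. Then |y + 5| < 1 gives |y| < 6, and by the triangle inequality |-5y^2 + 20y - 93| ≤ 5·6^2 + 20·6 + 93 = 393.
Hence |(-5y^3 - 5y^2 + 7y + 5) − 470| ≤ 393|y + 5| < ε provided |y + 5| < ε/393.
Choosing δ = min(1, ε/393) ensures both conditions, hence |(-5y^3 - 5y^2 + 7y + 5) − 470| < ε.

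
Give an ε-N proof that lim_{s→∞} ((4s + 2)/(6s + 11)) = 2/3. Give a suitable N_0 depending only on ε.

Let ε > 0. We seek N_0 > 0 such that s > N_0 implies |(4s + 2)/(6s + 11) − (2/3)| < ε.
(4s + 2)/(6s + 11) − (2/3) = (6(4s + 2) − 4(6s + 11)) / (6(6s + 11)) = -32/(6(6s + 11)).
For s > 0 we have 6s + 11 > 6s, so |(4s + 2)/(6s + 11) − (2/3)| = 32/(6(6s + 11)) < 32/(6·6s) = (8/9)/s.
Thus |(4s + 2)/(6s + 11) − (2/3)| < ε whenever s > (8/9)/ε.
Take N_0 = (8/9)/ε. If s > N_0 then |(4s + 2)/(6s + 11) − (2/3)| < (8/9)/s < ε.

N_0 = (8/9)/ε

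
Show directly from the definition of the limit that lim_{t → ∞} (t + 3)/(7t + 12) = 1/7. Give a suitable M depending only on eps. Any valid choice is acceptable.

Let eps > 0 be given. We seek M > 0 such that t > M implies |(t + 3)/(7t + 12) − (1/7)| < eps.
(t + 3)/(7t + 12) − (1/7) = (7(t + 3) − (7t + 12)) / (7(7t + 12)) = 9/(7(7t + 12)).
For t > 0 we have 7t + 12 > 7t, so |(t + 3)/(7t + 12) − (1/7)| = 9/(7(7t + 12)) < 9/(7·7t) = (9/49)/t.
Thus |(t + 3)/(7t + 12) − (1/7)| < eps whenever t > (9/49)/eps.
Take M = (9/49)/eps. If t > M then |(t + 3)/(7t + 12) − (1/7)| < (9/49)/t < eps.

M = (9/49)/eps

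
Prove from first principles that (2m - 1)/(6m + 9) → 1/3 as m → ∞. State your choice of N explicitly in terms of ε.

N = (2/3)/ε

Suppose ε > 0. For m ≥ 1, |(2m - 1)/(6m + 9) − (1/3)| = |-24|/(6(6m + 9)) = 24/(6(6m + 9)).
Since 6m + 9 ≥ 6m for m ≥ 1, this is ≤ 24/(6·6m) = (2/3)/m.
So |(2m - 1)/(6m + 9) − (1/3)| < ε whenever m > (2/3)/ε.
Take N = (2/3)/ε. If m > N then |(2m - 1)/(6m + 9) − (1/3)| ≤ (2/3)/m < ε.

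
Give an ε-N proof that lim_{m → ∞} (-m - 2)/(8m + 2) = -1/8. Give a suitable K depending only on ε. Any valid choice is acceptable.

K = (7/32)/ε

Let ε > 0. For m ≥ 1, |(-m - 2)/(8m + 2) + 1/8| = |-14|/(8(8m + 2)) = 14/(8(8m + 2)).
Since 8m + 2 ≥ 8m for m ≥ 1, this is ≤ 14/(8·8m) = (7/32)/m.
So |(-m - 2)/(8m + 2) + 1/8| < ε whenever m > (7/32)/ε.
Take K = (7/32)/ε. If m > K then |(-m - 2)/(8m + 2) + 1/8| ≤ (7/32)/m < ε.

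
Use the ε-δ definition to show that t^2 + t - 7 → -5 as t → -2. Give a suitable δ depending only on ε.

δ = min(1, ε/4)

Suppose ε > 0. We want δ > 0 such that 0 < |t + 2| < δ implies |(t^2 + t - 7) + 5| < ε.
(t^2 + t - 7) + 5 = t^2 + t - 2 = (t + 2)(t - 1).
So |(t^2 + t - 7) + 5| = |t + 2|·|t - 1|.
Assume first that |t + 2| < 1, so |t| < 3. Then |t - 1| ≤ 3 + 1 = 4.
Hence |(t^2 + t - 7) + 5| ≤ 4|t + 2| < ε provided |t + 2| < ε/4.
Take δ = min(1, ε/4). Then 0 < |t + 2| < δ gives both |t + 2| < 1 and |t + 2| < ε/4, so |(t^2 + t - 7) + 5| < ε.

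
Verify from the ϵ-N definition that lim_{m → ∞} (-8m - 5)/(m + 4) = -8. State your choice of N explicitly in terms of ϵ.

N = 27/ϵ

Let ϵ > 0. For m ≥ 1, |(-8m - 5)/(m + 4) + 8| = |27|/((m + 4)) = 27/((m + 4)).
Since m + 4 ≥ m for m ≥ 1, this is ≤ 27/(m) = 27/m.
So |(-8m - 5)/(m + 4) + 8| < ϵ whenever m > 27/ϵ.
Take N = 27/ϵ. If m > N then |(-8m - 5)/(m + 4) + 8| ≤ 27/m < ϵ.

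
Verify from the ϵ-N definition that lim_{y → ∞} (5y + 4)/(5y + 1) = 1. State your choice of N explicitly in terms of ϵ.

Let ϵ > 0. We seek N > 0 such that y > N implies |(5y + 4)/(5y + 1) − 1| < ϵ.
(5y + 4)/(5y + 1) − 1 = (5(5y + 4) − 5(5y + 1)) / (5(5y + 1)) = 15/(5(5y + 1)).
For y > 0 we have 5y + 1 > 5y, so |(5y + 4)/(5y + 1) − 1| = 15/(5(5y + 1)) < 15/(5·5y) = (3/5)/y.
Thus |(5y + 4)/(5y + 1) − 1| < ϵ whenever y > (3/5)/ϵ.
Take N = (3/5)/ϵ. If y > N then |(5y + 4)/(5y + 1) − 1| < (3/5)/y < ϵ.

N = (3/5)/ϵ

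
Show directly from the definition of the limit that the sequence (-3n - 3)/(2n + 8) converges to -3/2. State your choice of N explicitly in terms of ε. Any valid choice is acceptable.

Let ε > 0. For n ≥ 1, |(-3n - 3)/(2n + 8) + 3/2| = |18|/(2(2n + 8)) = 18/(2(2n + 8)).
Since 2n + 8 ≥ 2n for n ≥ 1, this is ≤ 18/(2·2n) = (9/2)/n.
So |(-3n - 3)/(2n + 8) + 3/2| < ε whenever n > (9/2)/ε.
Take N = (9/2)/ε. If n > N then |(-3n - 3)/(2n + 8) + 3/2| ≤ (9/2)/n < ε.

N = (9/2)/ε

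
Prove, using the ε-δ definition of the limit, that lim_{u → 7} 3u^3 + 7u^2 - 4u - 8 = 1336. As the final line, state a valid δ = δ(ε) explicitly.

δ = min(2, ε/687)

Suppose ε > 0. We want δ > 0 such that 0 < |u − 7| < δ implies |(3u^3 + 7u^2 - 4u - 8) − 1336| < ε.
(3u^3 + 7u^2 - 4u - 8) − 1336 = 3u^3 + 7u^2 - 4u - 1344 = (u − 7)(3u^2 + 28u + 192).
So |(3u^3 + 7u^2 - 4u - 8) − 1336| = |u − 7|·|3u^2 + 28u + 192|.
Require δ ≤ 2. Then |u − 7| < 2 gives |u| < 9, and by the triangle inequality |3u^2 + 28u + 192| ≤ 3·9^2 + 28·9 + 192 = 687.
Hence |(3u^3 + 7u^2 - 4u - 8) − 1336| ≤ 687|u − 7| < ε provided |u − 7| < ε/687.
Take δ = min(2, ε/687). Then 0 < |u − 7| < δ gives both |u − 7| < 2 and |u − 7| < ε/687, so |(3u^3 + 7u^2 - 4u - 8) − 1336| < ε.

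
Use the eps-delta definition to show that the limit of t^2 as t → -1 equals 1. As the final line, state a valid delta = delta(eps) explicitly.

delta = min(2, eps/4)

Let eps > 0. We seek delta > 0 with 0 < |t + 1| < delta ⇒ |t^2 − 1| < eps.
Factor: t^2 − 1 = (t + 1)(t - 1), so |t^2 − 1| = |t + 1|·|t - 1|.
Impose delta ≤ 2 so that |t| < 3; then |t - 1| ≤ 4.
Hence |t^2 − 1| ≤ 4|t + 1|, which is < eps once |t + 1| < eps/4.
Take delta = min(2, eps/4). If 0 < |t + 1| < delta then both bounds hold and |t^2 − 1| ≤ 4|t + 1| < 4·(eps/4) = eps.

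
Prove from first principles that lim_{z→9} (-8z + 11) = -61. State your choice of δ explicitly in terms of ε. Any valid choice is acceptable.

Let ε > 0. We need δ > 0 so that 0 < |z − 9| < δ implies |(-8z + 11) + 61| < ε.
Since (-8z + 11) + 61 = -8(z − 9), we have |(-8z + 11) + 61| = 8|z − 9|.
So 8|z − 9| < ε exactly when |z − 9| < ε/8.
Choosing δ = ε/8 gives |(-8z + 11) + 61| = 8|z − 9| < ε whenever |z − 9| < δ.

δ = ε/8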